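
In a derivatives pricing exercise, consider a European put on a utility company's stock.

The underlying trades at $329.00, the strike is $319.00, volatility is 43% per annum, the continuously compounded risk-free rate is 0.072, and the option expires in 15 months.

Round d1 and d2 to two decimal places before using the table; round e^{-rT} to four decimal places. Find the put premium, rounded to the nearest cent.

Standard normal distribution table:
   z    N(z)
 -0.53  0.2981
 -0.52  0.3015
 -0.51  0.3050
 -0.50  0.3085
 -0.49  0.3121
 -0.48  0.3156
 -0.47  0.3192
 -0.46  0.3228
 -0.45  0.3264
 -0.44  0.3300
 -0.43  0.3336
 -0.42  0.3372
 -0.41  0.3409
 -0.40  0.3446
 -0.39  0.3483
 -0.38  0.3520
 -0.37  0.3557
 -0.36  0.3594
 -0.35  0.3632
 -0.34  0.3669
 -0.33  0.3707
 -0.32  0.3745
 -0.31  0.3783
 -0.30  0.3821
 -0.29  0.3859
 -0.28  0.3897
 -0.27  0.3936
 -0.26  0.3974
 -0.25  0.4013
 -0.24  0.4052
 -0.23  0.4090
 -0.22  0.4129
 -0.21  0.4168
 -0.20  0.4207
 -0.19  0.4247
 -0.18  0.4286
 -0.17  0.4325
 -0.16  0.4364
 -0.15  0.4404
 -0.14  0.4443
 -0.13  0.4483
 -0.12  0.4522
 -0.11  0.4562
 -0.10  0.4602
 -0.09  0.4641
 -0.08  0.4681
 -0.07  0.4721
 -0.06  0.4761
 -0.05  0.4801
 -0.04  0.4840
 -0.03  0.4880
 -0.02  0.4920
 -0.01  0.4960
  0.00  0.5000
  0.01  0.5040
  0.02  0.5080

σ√T = 0.43·√1.25 = 0.4808
d₁ = [ln(329/319) + (0.072 + 0.43²/2)·1.25] / 0.4808 = [0.0309 + 0.2056] / 0.4808 = 0.4918 which rounds to 0.49
d₂ = d₁ − σ√T = 0.4918 − 0.4808 = 0.0110 which rounds to 0.01
e^(−rT) = e^(−0.072·1.25) = 0.9139
N(−d₂) = N(-0.01) = 0.4960;  N(−d₁) = N(-0.49) = 0.3121
P = 319·0.9139·0.4960 − 329·0.3121 = 144.6009 − 102.6809 = 41.9200

$41.92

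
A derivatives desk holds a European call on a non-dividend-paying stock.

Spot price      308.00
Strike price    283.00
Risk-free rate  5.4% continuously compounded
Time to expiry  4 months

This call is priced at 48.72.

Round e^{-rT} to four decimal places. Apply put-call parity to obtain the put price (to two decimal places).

18.68

exp(−rT) = exp(−0.054·0.3333) = 0.9822
Put-call parity: C − P = S − K·e^(−rT) = 308 − 283·0.9822 = 308 − 277.9626 = 30.0374
P = C − (C − P) = 48.72 − (30.0374) = 18.6826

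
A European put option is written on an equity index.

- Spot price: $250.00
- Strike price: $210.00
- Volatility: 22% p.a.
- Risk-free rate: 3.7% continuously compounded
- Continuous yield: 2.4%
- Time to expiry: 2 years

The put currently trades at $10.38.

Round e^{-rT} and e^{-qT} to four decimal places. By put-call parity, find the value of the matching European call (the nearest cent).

$53.63

e^(−qT) = e^(−0.024·2) = 0.9531;  e^(−rT) = e^(−0.037·2) = 0.9287
Put-call parity: C − P = S·e^(−qT) − K·e^(−rT) = 250·0.9531 − 210·0.9287 = 238.2750 − 195.0270 = 43.2480
C = P + (C − P) = 10.38 + (43.2480) = 53.6280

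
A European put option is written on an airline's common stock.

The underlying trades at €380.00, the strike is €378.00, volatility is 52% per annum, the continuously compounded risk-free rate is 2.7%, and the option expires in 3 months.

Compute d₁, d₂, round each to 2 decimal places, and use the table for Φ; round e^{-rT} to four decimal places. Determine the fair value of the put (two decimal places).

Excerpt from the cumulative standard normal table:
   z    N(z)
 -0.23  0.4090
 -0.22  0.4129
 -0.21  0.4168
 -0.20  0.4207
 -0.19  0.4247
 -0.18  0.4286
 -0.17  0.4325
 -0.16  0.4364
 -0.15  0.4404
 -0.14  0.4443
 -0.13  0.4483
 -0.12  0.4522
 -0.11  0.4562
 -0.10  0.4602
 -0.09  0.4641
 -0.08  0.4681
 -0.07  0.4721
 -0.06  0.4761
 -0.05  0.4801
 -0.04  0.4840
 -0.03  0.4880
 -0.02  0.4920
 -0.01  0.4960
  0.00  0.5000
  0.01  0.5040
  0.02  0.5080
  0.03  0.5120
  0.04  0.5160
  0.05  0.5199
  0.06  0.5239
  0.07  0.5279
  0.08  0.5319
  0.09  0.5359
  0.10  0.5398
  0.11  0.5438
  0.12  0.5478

T = 0.25;  σ√T = 0.2600
d₁ = [ln(380/378) + (0.027 + 0.52²/2)·0.25] / 0.2600 = [0.0053 + 0.0406] / 0.2600 = 0.1763 → 0.18
d₂ = d₁ − σ√T = 0.1763 − 0.2600 = -0.0837 → -0.08
exp(−rT) = exp(−0.027·0.25) = 0.9933
N(−d₂) = N(0.08) = 0.5319;  N(−d₁) = N(-0.18) = 0.4286
P = 378·0.9933·0.5319 − 380·0.4286 = 199.7111 − 162.8680 = 36.8431

€36.84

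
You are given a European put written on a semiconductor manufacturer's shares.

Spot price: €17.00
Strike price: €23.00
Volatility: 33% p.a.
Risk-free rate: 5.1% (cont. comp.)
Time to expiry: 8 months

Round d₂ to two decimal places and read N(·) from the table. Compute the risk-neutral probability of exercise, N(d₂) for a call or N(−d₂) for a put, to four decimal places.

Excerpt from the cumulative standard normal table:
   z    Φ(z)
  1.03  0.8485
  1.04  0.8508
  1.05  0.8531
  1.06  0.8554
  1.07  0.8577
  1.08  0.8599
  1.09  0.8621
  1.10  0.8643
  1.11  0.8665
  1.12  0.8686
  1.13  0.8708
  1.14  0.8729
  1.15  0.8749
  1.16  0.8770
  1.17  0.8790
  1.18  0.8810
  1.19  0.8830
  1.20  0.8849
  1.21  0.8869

0.8708

T = 0.6667;  σ√T = 0.2694
d₁ = [ln(17/23) + (0.051 + 0.33²/2)·0.6667] / 0.2694 = [-0.3023 + 0.0703] / 0.2694 = -0.8610 → -0.86
d₂ = d₁ − σ√T = -0.8610 − 0.2694 = -1.1304 → -1.13
Risk-neutral Pr[S_T < K] = N(−d₂) = N(1.13) = 0.8708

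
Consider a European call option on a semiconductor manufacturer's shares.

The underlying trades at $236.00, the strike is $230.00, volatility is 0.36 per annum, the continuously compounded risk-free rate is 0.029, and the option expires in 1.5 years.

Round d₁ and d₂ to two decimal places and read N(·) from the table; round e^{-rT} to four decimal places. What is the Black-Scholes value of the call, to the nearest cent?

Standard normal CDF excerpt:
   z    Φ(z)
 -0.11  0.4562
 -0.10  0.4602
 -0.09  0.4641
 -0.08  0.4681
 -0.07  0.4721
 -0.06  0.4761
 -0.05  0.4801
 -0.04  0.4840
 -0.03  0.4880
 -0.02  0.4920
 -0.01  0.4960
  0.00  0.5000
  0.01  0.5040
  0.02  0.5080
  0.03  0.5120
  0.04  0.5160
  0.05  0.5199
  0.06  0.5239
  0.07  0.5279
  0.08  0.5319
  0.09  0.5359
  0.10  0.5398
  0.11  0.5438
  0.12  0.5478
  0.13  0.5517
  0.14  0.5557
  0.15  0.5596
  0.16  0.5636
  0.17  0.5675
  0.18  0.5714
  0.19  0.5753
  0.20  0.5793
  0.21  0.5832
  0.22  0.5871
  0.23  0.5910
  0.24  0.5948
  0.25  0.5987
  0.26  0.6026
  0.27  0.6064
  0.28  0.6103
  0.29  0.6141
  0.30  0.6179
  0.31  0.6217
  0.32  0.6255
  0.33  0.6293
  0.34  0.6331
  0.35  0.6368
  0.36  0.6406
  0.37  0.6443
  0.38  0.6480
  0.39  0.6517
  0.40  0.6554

$48.09

σ√T = 0.36 × 1.2247 = 0.4409
ln(S/K) + (r + σ²/2)T = ln(236/230) + (0.029 + 0.36²/2)·1.5 = 0.0258 + 0.1407 = 0.1665
d₁ = 0.1665 / 0.4409 = 0.3775 ⇒ 0.38
d₂ = d₁ − σ√T = 0.3775 − 0.4409 = -0.0634 ⇒ -0.06
exp(−rT) = exp(−0.029·1.5) = 0.9574
C = 236·N(0.38) − 230·0.9574·N(-0.06) = 236·0.6480 − 230·0.9574·0.4761 = 152.9280 − 104.8382 = 48.0898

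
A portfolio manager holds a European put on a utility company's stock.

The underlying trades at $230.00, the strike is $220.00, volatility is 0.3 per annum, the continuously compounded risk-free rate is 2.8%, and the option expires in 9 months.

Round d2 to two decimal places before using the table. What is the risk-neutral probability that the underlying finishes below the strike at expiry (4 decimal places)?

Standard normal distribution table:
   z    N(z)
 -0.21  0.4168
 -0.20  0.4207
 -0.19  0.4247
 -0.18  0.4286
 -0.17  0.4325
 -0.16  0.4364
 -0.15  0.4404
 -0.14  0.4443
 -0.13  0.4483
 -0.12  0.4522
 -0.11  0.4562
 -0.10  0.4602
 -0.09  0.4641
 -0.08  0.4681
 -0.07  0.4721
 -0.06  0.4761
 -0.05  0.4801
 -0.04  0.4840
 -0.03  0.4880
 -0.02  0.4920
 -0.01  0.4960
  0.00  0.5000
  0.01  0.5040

0.4522

σ√T = 0.3 × 0.8660 = 0.2598
d₁ = [ln(230/220) + (0.028 + ½·0.3²)·0.75] / (σ√T) = (0.0445 + 0.0547) / 0.2598 = 0.3818 which rounds to 0.38
d₂ = 0.3818 − 0.2598 = 0.1220 which rounds to 0.12
Risk-neutral Pr[S_T < K] = N(−d₂) = N(-0.12) = 0.4522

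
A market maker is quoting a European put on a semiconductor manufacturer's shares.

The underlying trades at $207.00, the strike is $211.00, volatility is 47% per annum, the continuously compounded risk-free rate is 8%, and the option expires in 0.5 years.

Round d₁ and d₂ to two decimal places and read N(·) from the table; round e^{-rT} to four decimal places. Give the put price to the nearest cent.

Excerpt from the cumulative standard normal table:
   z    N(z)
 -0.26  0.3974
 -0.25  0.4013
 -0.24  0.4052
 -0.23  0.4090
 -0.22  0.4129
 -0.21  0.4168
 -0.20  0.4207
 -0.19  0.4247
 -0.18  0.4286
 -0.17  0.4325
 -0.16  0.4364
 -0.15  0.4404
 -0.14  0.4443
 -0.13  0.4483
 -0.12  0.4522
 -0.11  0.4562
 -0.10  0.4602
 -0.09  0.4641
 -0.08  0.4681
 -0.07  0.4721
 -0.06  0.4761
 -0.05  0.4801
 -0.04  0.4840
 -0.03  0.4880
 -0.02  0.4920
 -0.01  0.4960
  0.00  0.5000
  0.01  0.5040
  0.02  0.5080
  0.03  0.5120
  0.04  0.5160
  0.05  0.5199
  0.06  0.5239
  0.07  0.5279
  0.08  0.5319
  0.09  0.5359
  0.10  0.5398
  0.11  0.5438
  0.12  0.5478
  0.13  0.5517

$24.77

T = 0.5;  σ√T = 0.3323
ln(S/K) + (r + σ²/2)T = ln(207/211) + (0.08 + 0.47²/2)·0.5 = -0.0191 + 0.0952 = 0.0761
d₁ = 0.0761 / 0.3323 = 0.2289 ≈ 0.23
d₂ = d₁ − σ√T = 0.2289 − 0.3323 = -0.1034 ≈ -0.10
e^(−rT) = e^(−0.08·0.5) = 0.9608
N(−d₂) = N(0.10) = 0.5398;  N(−d₁) = N(-0.23) = 0.4090
P = 211·0.9608·0.5398 − 207·0.4090 = 109.4330 − 84.6630 = 24.7700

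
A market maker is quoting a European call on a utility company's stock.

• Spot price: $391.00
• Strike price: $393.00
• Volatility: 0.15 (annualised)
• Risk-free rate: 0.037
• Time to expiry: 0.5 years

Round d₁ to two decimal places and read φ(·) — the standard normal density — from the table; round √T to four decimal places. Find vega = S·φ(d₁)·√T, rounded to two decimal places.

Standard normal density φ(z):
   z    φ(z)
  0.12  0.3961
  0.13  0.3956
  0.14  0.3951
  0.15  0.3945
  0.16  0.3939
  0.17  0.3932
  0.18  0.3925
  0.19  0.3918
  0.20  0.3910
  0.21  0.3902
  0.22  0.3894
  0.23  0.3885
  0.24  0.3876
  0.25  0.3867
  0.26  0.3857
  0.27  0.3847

108.52

σ√T = 0.15 × 0.7071 = 0.1061
d₁ = [ln(391/393) + (0.037 + 0.15²/2)·0.5] / 0.1061 = [-0.0051 + 0.0241] / 0.1061 = 0.1794 which rounds to 0.18
√T = √0.5 = 0.7071
φ(d₁) = φ(0.18) = 0.3925
vega = S·φ(d₁)·√T = 391·0.3925·0.7071 = 108.5169
(The put has the same vega.)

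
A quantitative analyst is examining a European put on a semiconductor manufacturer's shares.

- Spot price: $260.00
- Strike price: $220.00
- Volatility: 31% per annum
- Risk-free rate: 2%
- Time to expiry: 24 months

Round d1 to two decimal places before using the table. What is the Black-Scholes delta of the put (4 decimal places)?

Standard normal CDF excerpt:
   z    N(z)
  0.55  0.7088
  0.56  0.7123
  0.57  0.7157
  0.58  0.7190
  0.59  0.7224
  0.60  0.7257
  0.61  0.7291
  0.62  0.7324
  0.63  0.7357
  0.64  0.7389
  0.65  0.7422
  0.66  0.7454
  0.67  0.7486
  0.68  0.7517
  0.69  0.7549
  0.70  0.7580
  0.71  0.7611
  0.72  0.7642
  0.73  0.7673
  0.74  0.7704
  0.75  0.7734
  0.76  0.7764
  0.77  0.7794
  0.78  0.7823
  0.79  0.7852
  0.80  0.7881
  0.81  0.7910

σ√T = 0.31 × 1.4142 = 0.4384
d₁ = [ln(260/220) + (0.02 + 0.31²/2)·2] / 0.4384 = [0.1671 + 0.1361] / 0.4384 = 0.6915 ⇒ 0.69
N(d₁) = N(0.69) = 0.7549
Δ_put = N(d₁) − 1 = 0.7549 − 1 = -0.2451

-0.2451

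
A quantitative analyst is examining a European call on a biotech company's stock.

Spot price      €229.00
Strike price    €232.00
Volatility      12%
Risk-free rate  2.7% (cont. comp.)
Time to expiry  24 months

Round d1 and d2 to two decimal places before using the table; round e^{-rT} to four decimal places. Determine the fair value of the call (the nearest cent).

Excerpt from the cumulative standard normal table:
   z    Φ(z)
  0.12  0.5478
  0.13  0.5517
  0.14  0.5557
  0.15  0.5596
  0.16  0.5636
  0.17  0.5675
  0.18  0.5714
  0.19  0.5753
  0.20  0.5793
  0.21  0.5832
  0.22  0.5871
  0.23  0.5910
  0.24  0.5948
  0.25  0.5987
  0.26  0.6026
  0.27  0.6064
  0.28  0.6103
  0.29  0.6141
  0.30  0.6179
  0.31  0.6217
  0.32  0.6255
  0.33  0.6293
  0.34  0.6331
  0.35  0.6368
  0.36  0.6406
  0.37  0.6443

€20.23

T = 2;  σ√T = 0.1697
d₁ = [ln(229/232) + (0.027 + 0.12²/2)·2] / 0.1697 = [-0.0130 + 0.0684] / 0.1697 = 0.3264 → 0.33
d₂ = d₁ − σ√T = 0.3264 − 0.1697 = 0.1567 → 0.16
e^(−rT) = e^(−0.027·2) = 0.9474
N(d₁) = N(0.33) = 0.6293;  N(d₂) = N(0.16) = 0.5636
C = 229·0.6293 − 232·0.9474·0.5636 = 144.1097 − 123.8775 = 20.2322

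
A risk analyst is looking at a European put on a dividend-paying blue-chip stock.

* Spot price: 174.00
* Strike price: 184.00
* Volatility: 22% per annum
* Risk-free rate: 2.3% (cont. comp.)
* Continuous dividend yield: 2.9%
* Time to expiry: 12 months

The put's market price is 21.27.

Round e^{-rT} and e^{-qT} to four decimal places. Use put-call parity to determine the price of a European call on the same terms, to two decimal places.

exp(−qT) = exp(−0.029·1) = 0.9714;  exp(−rT) = exp(−0.023·1) = 0.9773
Put-call parity: C − P = S·e^(−qT) − K·e^(−rT) = 174·0.9714 − 184·0.9773 = 169.0236 − 179.8232 = -10.7996
C = P + (C − P) = 21.27 + (-10.7996) = 10.4704

10.47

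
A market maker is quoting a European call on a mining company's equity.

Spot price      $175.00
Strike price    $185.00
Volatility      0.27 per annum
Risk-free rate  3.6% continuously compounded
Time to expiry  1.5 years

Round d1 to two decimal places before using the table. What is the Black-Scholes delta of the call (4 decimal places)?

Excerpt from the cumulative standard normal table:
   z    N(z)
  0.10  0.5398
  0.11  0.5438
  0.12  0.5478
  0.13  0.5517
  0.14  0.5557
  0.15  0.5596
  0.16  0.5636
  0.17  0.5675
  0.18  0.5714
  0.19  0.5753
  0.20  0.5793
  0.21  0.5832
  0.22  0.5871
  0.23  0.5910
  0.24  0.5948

0.5636

T = 1.5;  σ√T = 0.3307
d₁ = [ln(175/185) + (0.036 + 0.27²/2)·1.5] / 0.3307 = [-0.0556 + 0.1087] / 0.3307 = 0.1606 → 0.16
N(d₁) = N(0.16) = 0.5636
Δ_call = N(d₁) = 0.5636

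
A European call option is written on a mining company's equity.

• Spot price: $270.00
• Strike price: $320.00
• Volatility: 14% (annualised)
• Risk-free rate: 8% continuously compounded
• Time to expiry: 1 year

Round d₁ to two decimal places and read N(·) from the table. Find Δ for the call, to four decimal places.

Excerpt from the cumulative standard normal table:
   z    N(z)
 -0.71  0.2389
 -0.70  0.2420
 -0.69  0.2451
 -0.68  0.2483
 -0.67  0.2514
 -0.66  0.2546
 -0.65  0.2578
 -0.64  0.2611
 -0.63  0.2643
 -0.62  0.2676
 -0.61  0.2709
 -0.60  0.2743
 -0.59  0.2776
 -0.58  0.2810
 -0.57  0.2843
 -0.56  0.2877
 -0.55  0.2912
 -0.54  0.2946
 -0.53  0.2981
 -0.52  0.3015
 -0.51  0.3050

σ√T = 0.14·√1 = 0.1400
d₁ = [ln(270/320) + (0.08 + ½·0.14²)·1] / (σ√T) = (-0.1699 + 0.0898) / 0.1400 = -0.5721 ≈ -0.57
N(d₁) = N(-0.57) = 0.2843
Δ_call = N(d₁) = 0.2843

0.2843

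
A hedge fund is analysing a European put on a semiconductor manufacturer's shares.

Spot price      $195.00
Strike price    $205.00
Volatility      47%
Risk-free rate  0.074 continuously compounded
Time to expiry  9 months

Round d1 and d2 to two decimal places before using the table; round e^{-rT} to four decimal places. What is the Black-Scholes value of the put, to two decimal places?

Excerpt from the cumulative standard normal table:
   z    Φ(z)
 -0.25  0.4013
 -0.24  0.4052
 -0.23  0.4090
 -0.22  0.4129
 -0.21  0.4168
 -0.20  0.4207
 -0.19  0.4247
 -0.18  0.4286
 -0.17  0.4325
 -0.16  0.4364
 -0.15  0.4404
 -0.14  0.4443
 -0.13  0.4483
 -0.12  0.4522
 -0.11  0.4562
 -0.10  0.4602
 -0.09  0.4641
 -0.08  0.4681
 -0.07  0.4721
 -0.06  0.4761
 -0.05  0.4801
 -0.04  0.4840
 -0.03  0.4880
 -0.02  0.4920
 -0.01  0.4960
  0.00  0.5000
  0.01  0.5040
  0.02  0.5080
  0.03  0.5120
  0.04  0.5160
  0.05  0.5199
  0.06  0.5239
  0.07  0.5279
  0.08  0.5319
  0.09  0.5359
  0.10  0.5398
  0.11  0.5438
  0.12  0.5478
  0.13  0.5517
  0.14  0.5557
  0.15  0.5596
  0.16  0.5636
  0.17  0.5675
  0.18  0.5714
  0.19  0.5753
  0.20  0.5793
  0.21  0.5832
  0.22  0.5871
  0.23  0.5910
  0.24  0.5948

T = 0.75;  σ√T = 0.4070
d₁ = [ln(195/205) + (0.074 + 0.47²/2)·0.75] / 0.4070 = [-0.0500 + 0.1383] / 0.4070 = 0.2170 ≈ 0.22
d₂ = d₁ − σ√T = 0.2170 − 0.4070 = -0.1900 ≈ -0.19
e^(−rT) = e^(−0.074·0.75) = 0.9460
N(−d₂) = N(0.19) = 0.5753;  N(−d₁) = N(-0.22) = 0.4129
P = 205·0.9460·0.5753 − 195·0.4129 = 111.5679 − 80.5155 = 31.0524

$31.05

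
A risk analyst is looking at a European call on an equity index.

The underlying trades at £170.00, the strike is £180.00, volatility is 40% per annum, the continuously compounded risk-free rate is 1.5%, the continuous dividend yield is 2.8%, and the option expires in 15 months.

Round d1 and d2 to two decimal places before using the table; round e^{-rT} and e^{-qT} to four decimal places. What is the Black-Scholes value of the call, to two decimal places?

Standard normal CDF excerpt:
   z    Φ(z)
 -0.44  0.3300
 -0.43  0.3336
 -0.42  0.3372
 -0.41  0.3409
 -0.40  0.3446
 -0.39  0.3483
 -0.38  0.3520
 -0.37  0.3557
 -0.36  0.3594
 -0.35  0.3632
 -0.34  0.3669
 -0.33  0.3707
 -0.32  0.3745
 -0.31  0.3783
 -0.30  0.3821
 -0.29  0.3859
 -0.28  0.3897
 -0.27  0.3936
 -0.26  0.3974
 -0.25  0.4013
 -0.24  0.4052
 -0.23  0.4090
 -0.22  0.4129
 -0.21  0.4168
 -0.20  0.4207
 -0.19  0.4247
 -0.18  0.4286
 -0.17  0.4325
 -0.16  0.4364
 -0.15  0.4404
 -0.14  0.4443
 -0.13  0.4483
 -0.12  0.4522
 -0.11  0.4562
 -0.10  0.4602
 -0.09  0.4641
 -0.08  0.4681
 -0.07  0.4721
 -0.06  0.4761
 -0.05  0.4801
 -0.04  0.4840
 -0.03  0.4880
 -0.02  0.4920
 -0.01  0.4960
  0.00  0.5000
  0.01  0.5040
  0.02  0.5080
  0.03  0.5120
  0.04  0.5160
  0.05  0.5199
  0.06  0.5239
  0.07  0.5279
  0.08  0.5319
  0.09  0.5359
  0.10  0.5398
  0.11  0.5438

σ√T = 0.4·√1.25 = 0.4472
d₁ = [ln(170/180) + (0.015 − 0.028 + 0.4²/2)·1.25] / 0.4472 = [-0.0572 + 0.0838] / 0.4472 = 0.0595 ≈ 0.06
d₂ = d₁ − σ√T = 0.0595 − 0.4472 = -0.3878 ≈ -0.39
e^(−qT) = e^(−0.028·1.25) = 0.9656;  e^(−rT) = e^(−0.015·1.25) = 0.9814
N(d₁) = N(0.06) = 0.5239;  N(d₂) = N(-0.39) = 0.3483
C = 170·0.9656·0.5239 − 180·0.9814·0.3483 = 85.9992 − 61.5279 = 24.4713

£24.47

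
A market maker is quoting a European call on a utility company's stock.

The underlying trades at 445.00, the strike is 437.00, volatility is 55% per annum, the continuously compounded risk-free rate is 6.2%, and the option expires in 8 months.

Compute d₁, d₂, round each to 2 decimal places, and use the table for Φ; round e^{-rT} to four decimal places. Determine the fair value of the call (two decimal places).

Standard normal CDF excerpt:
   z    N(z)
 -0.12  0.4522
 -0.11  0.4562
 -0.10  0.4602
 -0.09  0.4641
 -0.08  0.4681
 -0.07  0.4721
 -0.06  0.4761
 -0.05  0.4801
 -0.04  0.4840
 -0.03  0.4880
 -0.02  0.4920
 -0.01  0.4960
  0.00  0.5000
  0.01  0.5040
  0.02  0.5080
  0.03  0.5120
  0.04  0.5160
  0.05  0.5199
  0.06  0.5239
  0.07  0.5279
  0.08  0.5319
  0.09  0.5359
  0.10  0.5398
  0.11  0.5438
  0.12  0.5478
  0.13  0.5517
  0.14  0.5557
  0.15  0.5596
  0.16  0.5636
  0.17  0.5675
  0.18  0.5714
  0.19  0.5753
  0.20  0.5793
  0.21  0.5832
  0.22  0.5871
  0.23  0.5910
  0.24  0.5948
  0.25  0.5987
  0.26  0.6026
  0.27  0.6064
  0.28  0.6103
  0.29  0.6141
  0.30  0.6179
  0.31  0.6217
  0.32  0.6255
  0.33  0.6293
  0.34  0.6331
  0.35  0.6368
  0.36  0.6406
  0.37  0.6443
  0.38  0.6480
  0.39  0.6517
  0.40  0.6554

90.47

T = 0.6667;  σ√T = 0.4491
d₁ = [ln(445/437) + (0.062 + ½·0.55²)·0.6667] / (σ√T) = (0.0181 + 0.1422) / 0.4491 = 0.3570 → 0.36
d₂ = 0.3570 − 0.4491 = -0.0921 → -0.09
e^(−rT) = e^(−0.062·0.6667) = 0.9595
N(d₁) = N(0.36) = 0.6406;  N(d₂) = N(-0.09) = 0.4641
C = 445·0.6406 − 437·0.9595·0.4641 = 285.0670 − 194.5978 = 90.4692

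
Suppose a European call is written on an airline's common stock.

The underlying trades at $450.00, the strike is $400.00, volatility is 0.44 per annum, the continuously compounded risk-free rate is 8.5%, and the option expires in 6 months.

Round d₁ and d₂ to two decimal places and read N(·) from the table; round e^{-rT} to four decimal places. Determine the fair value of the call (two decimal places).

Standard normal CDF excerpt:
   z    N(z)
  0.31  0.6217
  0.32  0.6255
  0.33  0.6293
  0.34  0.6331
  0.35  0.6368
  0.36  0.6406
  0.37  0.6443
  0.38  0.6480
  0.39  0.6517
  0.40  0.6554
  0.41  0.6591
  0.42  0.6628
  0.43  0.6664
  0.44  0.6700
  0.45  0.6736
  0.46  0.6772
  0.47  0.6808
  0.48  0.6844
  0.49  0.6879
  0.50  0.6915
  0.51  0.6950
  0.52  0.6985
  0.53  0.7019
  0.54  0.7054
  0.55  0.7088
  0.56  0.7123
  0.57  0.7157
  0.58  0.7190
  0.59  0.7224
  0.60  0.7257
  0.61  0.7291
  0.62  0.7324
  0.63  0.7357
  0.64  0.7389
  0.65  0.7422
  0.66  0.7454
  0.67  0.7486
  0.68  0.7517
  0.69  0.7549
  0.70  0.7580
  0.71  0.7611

$91.29

T = 0.5;  σ√T = 0.3111
d₁ = [ln(450/400) + (0.085 + 0.44²/2)·0.5] / 0.3111 = [0.1178 + 0.0909] / 0.3111 = 0.6707 which rounds to 0.67
d₂ = d₁ − σ√T = 0.6707 − 0.3111 = 0.3596 which rounds to 0.36
exp(−rT) = exp(−0.085·0.5) = 0.9584
C = 450·N(0.67) − 400·0.9584·N(0.36) = 450·0.7486 − 400·0.9584·0.6406 = 336.8700 − 245.5804 = 91.2896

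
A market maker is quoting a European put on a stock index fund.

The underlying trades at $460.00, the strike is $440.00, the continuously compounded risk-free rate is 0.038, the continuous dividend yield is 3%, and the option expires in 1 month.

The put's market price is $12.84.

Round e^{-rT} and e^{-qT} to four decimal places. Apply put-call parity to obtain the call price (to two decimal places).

$33.10

e^(−qT) = e^(−0.03·0.08333) = 0.9975;  e^(−rT) = e^(−0.038·0.08333) = 0.9968
Put-call parity: C − P = S·e^(−qT) − K·e^(−rT) = 460·0.9975 − 440·0.9968 = 458.8500 − 438.5920 = 20.2580
C = P + (C − P) = 12.84 + (20.2580) = 33.0980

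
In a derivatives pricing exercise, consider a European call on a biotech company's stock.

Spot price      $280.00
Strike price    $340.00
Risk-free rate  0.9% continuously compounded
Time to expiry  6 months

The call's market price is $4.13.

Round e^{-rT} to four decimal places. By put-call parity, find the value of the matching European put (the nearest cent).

exp(−rT) = exp(−0.009·0.5) = 0.9955
Put-call parity: C − P = S − K·e^(−rT) = 280 − 340·0.9955 = 280 − 338.4700 = -58.4700
P = C − (C − P) = 4.13 − (-58.4700) = 62.6000

$62.60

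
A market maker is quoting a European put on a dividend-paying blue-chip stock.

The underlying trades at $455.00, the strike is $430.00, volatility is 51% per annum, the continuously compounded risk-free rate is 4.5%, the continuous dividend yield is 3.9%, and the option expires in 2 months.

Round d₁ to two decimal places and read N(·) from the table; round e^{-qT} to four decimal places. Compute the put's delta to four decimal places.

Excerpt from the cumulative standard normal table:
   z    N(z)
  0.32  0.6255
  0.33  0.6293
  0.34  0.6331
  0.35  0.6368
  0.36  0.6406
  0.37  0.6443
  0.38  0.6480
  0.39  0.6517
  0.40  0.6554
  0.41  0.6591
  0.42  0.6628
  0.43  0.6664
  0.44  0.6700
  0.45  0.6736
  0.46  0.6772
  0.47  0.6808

-0.3497

σ√T = 0.51·√0.1667 = 0.2082
d₁ = [ln(455/430) + (0.045 − 0.039 + 0.51²/2)·0.1667] / 0.2082 = [0.0565 + 0.0227] / 0.2082 = 0.3803 → 0.38
N(d₁) = N(0.38) = 0.6480
Δ_put = exp(−qT)·(N(d₁) − 1) = 0.9935·(0.6480 − 1) = -0.3497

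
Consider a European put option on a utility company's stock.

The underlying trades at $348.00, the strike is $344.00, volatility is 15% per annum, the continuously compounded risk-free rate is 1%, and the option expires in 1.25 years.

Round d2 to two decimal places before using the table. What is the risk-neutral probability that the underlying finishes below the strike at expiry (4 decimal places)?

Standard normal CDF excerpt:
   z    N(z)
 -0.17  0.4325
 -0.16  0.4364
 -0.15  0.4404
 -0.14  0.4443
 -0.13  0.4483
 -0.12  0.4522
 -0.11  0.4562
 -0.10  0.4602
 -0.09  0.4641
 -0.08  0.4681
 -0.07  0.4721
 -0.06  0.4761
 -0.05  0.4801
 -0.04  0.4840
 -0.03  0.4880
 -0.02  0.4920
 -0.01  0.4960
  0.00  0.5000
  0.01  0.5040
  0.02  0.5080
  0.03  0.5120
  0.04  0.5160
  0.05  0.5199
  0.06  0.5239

0.4761

σ√T = 0.15 × 1.1180 = 0.1677
ln(S/K) + (r + σ²/2)T = ln(348/344) + (0.01 + 0.15²/2)·1.25 = 0.0116 + 0.0266 = 0.0381
d₁ = 0.0381 / 0.1677 = 0.2273 ⇒ 0.23
d₂ = d₁ − σ√T = 0.2273 − 0.1677 = 0.0596 ⇒ 0.06
Risk-neutral Pr[S_T < K] = N(−d₂) = N(-0.06) = 0.4761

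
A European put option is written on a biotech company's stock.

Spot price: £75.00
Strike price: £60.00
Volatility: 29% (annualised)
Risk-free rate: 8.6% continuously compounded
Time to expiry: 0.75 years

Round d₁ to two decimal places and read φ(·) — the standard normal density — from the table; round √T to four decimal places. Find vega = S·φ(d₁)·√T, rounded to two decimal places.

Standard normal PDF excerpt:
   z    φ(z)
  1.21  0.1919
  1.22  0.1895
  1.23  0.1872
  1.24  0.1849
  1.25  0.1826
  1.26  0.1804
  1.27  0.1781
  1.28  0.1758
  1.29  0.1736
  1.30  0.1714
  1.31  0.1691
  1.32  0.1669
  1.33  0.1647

11.57

T = 0.75;  σ√T = 0.2511
d₁ = [ln(75/60) + (0.086 + 0.29²/2)·0.75] / 0.2511 = [0.2231 + 0.0960] / 0.2511 = 1.2709 ⇒ 1.27
√T = √0.75 = 0.8660
φ(d₁) = φ(1.27) = 0.1781
vega = S·φ(d₁)·√T = 75·0.1781·0.8660 = 11.5676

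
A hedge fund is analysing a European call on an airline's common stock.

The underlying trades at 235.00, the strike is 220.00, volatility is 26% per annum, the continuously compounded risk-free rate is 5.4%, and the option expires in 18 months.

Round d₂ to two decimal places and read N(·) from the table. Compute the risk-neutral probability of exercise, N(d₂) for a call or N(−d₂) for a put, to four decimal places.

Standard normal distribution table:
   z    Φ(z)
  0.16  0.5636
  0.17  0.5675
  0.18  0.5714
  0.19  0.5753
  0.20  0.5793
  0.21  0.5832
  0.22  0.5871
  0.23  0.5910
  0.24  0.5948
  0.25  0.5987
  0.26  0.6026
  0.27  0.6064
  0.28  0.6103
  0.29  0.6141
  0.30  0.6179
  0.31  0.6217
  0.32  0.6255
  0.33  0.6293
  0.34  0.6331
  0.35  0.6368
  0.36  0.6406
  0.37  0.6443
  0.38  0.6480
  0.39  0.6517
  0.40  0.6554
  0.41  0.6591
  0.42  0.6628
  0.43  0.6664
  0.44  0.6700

0.6179

σ√T = 0.26 × 1.2247 = 0.3184
d₁ = [ln(235/220) + (0.054 + ½·0.26²)·1.5] / (σ√T) = (0.0660 + 0.1317) / 0.3184 = 0.6207 ≈ 0.62
d₂ = 0.6207 − 0.3184 = 0.3023 ≈ 0.30
Pr(exercise) under Q = N(d₂) = 0.6179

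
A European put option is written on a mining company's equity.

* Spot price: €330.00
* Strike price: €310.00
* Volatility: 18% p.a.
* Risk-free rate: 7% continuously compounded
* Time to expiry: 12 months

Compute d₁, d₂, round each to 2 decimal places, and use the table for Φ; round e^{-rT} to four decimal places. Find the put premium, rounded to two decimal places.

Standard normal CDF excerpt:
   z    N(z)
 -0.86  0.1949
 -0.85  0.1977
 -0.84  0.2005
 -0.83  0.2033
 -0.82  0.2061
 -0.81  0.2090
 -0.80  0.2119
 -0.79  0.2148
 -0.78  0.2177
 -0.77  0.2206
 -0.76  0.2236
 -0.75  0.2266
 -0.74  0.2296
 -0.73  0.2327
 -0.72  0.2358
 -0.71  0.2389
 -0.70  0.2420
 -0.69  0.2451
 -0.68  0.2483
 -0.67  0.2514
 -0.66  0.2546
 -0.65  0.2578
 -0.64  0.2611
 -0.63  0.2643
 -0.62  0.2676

σ√T = 0.18·√1 = 0.1800
ln(S/K) + (r + σ²/2)T = ln(330/310) + (0.07 + 0.18²/2)·1 = 0.0625 + 0.0862 = 0.1487
d₁ = 0.1487 / 0.1800 = 0.8262 → 0.83
d₂ = d₁ − σ√T = 0.8262 − 0.1800 = 0.6462 → 0.65
e^(−rT) = e^(−0.07·1) = 0.9324
N(−d₂) = N(-0.65) = 0.2578;  N(−d₁) = N(-0.83) = 0.2033
P = 310·0.9324·0.2578 − 330·0.2033 = 74.5155 − 67.0890 = 7.4265

€7.43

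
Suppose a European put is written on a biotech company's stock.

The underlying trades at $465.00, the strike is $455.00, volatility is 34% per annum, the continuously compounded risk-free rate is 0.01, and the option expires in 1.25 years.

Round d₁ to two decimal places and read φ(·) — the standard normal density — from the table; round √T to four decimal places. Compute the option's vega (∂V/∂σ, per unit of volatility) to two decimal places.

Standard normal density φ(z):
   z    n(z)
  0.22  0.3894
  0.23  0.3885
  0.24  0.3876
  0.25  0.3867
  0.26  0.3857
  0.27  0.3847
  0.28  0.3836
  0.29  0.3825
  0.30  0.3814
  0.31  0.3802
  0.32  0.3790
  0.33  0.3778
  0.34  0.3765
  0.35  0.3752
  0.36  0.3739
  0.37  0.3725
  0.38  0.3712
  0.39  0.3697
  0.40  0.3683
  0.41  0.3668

σ√T = 0.34 × 1.1180 = 0.3801
d₁ = [ln(465/455) + (0.01 + 0.34²/2)·1.25] / 0.3801 = [0.0217 + 0.0848] / 0.3801 = 0.2801 which rounds to 0.28
√T = √1.25 = 1.1180
φ(d₁) = φ(0.28) = 0.3836
vega = S·φ(d₁)·√T = 465·0.3836·1.1180 = 199.4221
(Vega is the same for a European call and put with the same parameters.)

199.42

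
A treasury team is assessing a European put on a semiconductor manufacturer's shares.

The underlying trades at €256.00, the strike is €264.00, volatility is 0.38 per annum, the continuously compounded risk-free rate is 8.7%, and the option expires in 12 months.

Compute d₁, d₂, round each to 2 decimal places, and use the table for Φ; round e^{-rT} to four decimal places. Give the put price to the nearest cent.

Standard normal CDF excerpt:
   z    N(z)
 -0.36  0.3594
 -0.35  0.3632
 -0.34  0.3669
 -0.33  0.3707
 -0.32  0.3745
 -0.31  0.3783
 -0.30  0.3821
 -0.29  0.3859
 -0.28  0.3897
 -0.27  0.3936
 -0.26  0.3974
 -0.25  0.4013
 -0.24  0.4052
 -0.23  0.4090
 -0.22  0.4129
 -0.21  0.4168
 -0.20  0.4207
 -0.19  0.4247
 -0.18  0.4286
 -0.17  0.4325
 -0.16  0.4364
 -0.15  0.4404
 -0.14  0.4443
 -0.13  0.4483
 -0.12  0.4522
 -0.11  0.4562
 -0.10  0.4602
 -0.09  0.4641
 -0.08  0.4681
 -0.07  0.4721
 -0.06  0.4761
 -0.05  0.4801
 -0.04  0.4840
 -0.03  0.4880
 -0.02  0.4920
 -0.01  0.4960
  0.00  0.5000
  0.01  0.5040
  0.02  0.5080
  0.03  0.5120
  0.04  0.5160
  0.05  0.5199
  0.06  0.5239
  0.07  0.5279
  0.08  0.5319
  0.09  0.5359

σ√T = 0.38·√1 = 0.3800
ln(S/K) + (r + σ²/2)T = ln(256/264) + (0.087 + 0.38²/2)·1 = -0.0308 + 0.1592 = 0.1284
d₁ = 0.1284 / 0.3800 = 0.3380 → 0.34
d₂ = d₁ − σ√T = 0.3380 − 0.3800 = -0.0420 → -0.04
exp(−rT) = exp(−0.087·1) = 0.9167
P = 264·0.9167·N(0.04) − 256·N(-0.34) = 264·0.9167·0.5160 − 256·0.3669 = 124.8765 − 93.9264 = 30.9501

€30.95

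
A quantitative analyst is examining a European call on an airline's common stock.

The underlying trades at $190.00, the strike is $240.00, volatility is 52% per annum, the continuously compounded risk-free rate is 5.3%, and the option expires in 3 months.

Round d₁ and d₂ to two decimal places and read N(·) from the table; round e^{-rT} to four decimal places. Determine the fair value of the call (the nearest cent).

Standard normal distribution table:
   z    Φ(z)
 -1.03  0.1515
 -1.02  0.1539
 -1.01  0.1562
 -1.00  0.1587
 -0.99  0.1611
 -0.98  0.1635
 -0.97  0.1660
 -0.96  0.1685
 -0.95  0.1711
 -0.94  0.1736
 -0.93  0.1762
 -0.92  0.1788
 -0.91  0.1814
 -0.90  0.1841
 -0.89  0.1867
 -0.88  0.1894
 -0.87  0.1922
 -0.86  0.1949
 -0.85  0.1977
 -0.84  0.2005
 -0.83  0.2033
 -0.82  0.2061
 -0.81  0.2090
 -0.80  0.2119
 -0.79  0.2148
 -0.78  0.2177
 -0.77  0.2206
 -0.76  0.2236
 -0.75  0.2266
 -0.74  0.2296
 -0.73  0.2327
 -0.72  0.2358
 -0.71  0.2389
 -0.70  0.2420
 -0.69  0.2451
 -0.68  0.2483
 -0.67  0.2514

σ√T = 0.52·√0.25 = 0.2600
d₁ = [ln(190/240) + (0.053 + 0.52²/2)·0.25] / 0.2600 = [-0.2336 + 0.0471] / 0.2600 = -0.7176 ⇒ -0.72
d₂ = d₁ − σ√T = -0.7176 − 0.2600 = -0.9776 ⇒ -0.98
exp(−rT) = exp(−0.053·0.25) = 0.9868
N(d₁) = N(-0.72) = 0.2358;  N(d₂) = N(-0.98) = 0.1635
C = 190·0.2358 − 240·0.9868·0.1635 = 44.8020 − 38.7220 = 6.0800

$6.08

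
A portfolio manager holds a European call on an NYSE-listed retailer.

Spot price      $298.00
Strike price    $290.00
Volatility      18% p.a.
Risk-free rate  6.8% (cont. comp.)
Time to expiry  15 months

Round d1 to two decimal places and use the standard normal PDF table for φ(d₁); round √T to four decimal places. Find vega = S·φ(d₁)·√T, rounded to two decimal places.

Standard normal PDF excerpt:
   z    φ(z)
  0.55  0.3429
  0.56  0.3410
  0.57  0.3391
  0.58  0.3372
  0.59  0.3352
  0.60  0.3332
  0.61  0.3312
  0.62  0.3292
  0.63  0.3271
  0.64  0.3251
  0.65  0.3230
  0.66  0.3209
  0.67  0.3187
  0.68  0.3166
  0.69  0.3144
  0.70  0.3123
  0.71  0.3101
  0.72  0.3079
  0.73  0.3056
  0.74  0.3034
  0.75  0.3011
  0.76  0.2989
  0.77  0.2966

σ√T = 0.18·√1.25 = 0.2012
d₁ = [ln(298/290) + (0.068 + 0.18²/2)·1.25] / 0.2012 = [0.0272 + 0.1052] / 0.2012 = 0.6582 which rounds to 0.66
√T = √1.25 = 1.1180
φ(d₁) = φ(0.66) = 0.3209
vega = S·φ(d₁)·√T = 298·0.3209·1.1180 = 106.9123
(Vega is the same for a European call and put with the same parameters.)

106.91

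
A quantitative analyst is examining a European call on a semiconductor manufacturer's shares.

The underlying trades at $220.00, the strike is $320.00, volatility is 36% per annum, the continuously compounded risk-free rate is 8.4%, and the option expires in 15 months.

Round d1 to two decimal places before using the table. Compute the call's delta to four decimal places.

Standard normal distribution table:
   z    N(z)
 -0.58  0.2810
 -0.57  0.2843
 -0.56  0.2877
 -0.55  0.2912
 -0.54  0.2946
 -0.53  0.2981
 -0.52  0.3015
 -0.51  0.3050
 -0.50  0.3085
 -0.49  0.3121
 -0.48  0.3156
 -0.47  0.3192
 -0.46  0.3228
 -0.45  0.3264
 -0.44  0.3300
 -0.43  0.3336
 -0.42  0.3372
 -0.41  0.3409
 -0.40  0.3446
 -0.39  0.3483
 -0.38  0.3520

0.3192

σ√T = 0.36·√1.25 = 0.4025
ln(S/K) + (r + σ²/2)T = ln(220/320) + (0.084 + 0.36²/2)·1.25 = -0.3747 + 0.1860 = -0.1887
d₁ = -0.1887 / 0.4025 = -0.4688 → -0.47
N(d₁) = N(-0.47) = 0.3192
Δ_call = N(d₁) = 0.3192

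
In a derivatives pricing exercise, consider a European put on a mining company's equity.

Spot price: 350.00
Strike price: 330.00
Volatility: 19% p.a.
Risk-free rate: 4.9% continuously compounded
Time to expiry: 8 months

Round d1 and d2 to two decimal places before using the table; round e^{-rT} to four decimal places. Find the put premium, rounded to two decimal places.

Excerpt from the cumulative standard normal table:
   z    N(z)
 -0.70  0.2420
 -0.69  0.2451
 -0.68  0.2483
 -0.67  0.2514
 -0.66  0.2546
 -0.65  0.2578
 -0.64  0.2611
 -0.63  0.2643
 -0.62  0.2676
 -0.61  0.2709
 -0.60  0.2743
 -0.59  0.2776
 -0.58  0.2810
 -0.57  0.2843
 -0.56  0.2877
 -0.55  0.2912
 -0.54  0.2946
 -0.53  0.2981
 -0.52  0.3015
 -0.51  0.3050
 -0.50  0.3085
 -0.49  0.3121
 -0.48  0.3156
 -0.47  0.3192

σ√T = 0.19·√0.6667 = 0.1551
d₁ = [ln(350/330) + (0.049 + 0.19²/2)·0.6667] / 0.1551 = [0.0588 + 0.0447] / 0.1551 = 0.6674 → 0.67
d₂ = d₁ − σ√T = 0.6674 − 0.1551 = 0.5123 → 0.51
exp(−rT) = exp(−0.049·0.6667) = 0.9679
P = 330·0.9679·N(-0.51) − 350·N(-0.67) = 330·0.9679·0.3050 − 350·0.2514 = 97.4191 − 87.9900 = 9.4291

9.43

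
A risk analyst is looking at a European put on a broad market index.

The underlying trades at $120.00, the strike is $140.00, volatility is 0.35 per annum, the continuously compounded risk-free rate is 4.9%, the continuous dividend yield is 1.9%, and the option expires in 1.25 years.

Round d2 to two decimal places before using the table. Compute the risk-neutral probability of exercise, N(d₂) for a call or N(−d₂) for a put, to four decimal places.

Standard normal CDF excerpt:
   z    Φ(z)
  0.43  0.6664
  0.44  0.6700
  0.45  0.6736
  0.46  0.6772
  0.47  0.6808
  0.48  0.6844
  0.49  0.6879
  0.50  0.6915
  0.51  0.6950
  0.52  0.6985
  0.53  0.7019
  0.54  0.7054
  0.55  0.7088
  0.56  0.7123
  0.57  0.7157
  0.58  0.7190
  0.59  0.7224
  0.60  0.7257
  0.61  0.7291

0.6879

σ√T = 0.35 × 1.1180 = 0.3913
d₁ = [ln(120/140) + (0.049 − 0.019 + 0.35²/2)·1.25] / 0.3913 = [-0.1542 + 0.1141] / 0.3913 = -0.1024 ≈ -0.10
d₂ = d₁ − σ√T = -0.1024 − 0.3913 = -0.4938 ≈ -0.49
Risk-neutral Pr[S_T < K] = N(−d₂) = N(0.49) = 0.6879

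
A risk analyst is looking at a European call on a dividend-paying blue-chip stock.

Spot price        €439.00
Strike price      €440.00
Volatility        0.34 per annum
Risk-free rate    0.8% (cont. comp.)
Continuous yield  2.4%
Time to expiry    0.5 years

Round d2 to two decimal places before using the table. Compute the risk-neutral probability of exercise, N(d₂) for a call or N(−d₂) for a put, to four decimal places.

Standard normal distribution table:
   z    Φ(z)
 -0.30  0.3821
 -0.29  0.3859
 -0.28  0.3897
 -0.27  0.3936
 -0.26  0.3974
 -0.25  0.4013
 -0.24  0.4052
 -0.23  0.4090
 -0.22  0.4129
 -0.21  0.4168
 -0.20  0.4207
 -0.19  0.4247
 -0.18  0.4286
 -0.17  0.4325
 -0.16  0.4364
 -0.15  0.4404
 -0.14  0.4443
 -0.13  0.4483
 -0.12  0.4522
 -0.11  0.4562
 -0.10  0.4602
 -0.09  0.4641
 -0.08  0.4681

T = 0.5;  σ√T = 0.2404
ln(S/K) + (r − q + σ²/2)T = ln(439/440) + (0.008 − 0.024 + 0.34²/2)·0.5 = -0.0023 + 0.0209 = 0.0186
d₁ = 0.0186 / 0.2404 = 0.0775 ≈ 0.08
d₂ = d₁ − σ√T = 0.0775 − 0.2404 = -0.1629 ≈ -0.16
Risk-neutral Pr[S_T > K] = N(d₂) = N(-0.16) = 0.4364

0.4364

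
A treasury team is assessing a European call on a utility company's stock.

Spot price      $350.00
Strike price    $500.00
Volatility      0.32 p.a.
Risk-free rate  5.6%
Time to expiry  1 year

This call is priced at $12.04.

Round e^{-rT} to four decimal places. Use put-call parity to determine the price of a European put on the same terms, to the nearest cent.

exp(−rT) = exp(−0.056·1) = 0.9455
Put-call parity: C − P = S − K·e^(−rT) = 350 − 500·0.9455 = 350 − 472.7500 = -122.7500
P = C − (C − P) = 12.04 − (-122.7500) = 134.7900

$134.79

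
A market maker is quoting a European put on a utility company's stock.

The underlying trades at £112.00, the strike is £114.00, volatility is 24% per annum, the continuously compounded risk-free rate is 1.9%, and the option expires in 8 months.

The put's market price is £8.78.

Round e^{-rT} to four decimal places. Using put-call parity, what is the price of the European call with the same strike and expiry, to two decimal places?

£8.22

exp(−rT) = exp(−0.019·0.6667) = 0.9874
Put-call parity: C − P = S − K·e^(−rT) = 112 − 114·0.9874 = 112 − 112.5636 = -0.5636
C = P + (C − P) = 8.78 + (-0.5636) = 8.2164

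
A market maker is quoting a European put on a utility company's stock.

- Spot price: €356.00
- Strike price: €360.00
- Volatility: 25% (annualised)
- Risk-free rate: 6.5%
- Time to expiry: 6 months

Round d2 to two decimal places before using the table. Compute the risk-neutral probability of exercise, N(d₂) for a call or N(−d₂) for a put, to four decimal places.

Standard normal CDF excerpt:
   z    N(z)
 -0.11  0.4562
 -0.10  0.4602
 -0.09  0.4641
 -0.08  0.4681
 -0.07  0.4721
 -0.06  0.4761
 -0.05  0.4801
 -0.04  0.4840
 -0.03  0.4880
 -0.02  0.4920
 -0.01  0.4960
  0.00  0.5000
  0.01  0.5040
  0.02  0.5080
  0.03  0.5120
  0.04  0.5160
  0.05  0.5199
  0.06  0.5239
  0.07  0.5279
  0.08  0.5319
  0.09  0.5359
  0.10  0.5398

0.4880

T = 0.5;  σ√T = 0.1768
d₁ = [ln(356/360) + (0.065 + ½·0.25²)·0.5] / (σ√T) = (-0.0112 + 0.0481) / 0.1768 = 0.2090 → 0.21
d₂ = 0.2090 − 0.1768 = 0.0323 → 0.03
Risk-neutral Pr[S_T < K] = N(−d₂) = N(-0.03) = 0.4880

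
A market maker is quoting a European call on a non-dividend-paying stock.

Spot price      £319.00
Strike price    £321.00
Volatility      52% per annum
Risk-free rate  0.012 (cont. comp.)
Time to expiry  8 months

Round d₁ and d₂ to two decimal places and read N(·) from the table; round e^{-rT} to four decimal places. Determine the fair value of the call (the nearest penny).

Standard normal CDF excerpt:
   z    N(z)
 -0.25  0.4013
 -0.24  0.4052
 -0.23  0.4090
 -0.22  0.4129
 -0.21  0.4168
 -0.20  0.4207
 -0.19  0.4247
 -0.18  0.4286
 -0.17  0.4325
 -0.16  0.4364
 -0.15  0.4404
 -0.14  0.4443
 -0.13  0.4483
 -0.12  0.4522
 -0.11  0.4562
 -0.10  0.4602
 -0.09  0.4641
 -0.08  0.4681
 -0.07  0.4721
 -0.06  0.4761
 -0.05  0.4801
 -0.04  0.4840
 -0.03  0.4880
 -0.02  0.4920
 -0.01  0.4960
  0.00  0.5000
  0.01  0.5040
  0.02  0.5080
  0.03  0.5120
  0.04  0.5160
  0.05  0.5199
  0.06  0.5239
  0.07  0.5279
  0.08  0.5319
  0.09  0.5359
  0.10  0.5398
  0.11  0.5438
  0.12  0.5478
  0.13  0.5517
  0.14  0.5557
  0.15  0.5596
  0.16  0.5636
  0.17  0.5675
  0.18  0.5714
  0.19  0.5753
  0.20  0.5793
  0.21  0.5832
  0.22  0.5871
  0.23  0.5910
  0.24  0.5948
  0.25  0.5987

T = 0.6667;  σ√T = 0.4246
d₁ = [ln(319/321) + (0.012 + 0.52²/2)·0.6667] / 0.4246 = [-0.0063 + 0.0981] / 0.4246 = 0.2164 which rounds to 0.22
d₂ = d₁ − σ√T = 0.2164 − 0.4246 = -0.2082 which rounds to -0.21
exp(−rT) = exp(−0.012·0.6667) = 0.9920
N(d₁) = N(0.22) = 0.5871;  N(d₂) = N(-0.21) = 0.4168
C = 319·0.5871 − 321·0.9920·0.4168 = 187.2849 − 132.7225 = 54.5624

£54.56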